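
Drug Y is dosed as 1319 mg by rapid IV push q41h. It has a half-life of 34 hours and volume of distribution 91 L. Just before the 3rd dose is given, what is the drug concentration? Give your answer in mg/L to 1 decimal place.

f = (1/2)^(τ/t½) = (1/2)^(41/34) ≈ 0.4335.
C₀ = D/Vd = 1319/91 ≈ 14.495 mg/L.
Before the 3rd dose, 2 doses have been given. Superposition: Cmin = C₀·(f + f²).
≈ 14.495 × (0.4335 + 0.1879) ≈ 14.495 × 0.6214 ≈ 9.007 mg/L.

9.0 mg/L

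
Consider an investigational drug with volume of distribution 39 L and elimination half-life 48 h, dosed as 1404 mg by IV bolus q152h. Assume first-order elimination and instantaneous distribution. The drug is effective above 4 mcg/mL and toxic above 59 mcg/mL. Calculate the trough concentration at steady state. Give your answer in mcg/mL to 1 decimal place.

Over one 152-h interval, 152/48 ≈ 3.1667 half-lives elapse, leaving f ≈ 0.1114 of each dose.
Each bolus raises the concentration by D/Vd = 1404/39 ≈ 36.000 mcg/mL.
Steady-state trough Cmin,ss = C₀·f/(1−f) ≈ 36.000 × 0.1114/0.8886 ≈ 4.513 mcg/mL.
Trough 4.5 mcg/mL vs MEC 4 mcg/mL: adequate.

4.5 mcg/mL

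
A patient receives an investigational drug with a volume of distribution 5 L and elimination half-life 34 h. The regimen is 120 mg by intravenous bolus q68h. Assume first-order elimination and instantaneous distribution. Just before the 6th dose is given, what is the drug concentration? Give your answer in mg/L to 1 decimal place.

f = (1/2)^(τ/t½) = (1/2)^(68/34) ≈ 0.2500.
C₀ = D/Vd = 120/5 ≈ 24.000 mg/L.
Before the 6th dose, 5 doses have been given. Superposition: Cmin = C₀·(f + f² + … + f^5).
≈ 24.000 × (0.2500 + 0.0625 + 0.0156 + 0.0039 + 0.0010) ≈ 24.000 × 0.3330 ≈ 7.992 mg/L.

8.0 mg/L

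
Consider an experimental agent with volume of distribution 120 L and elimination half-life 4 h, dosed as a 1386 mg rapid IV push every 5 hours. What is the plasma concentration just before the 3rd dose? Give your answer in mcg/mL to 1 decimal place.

f = (1/2)^(τ/t½) = (1/2)^(5/4) ≈ 0.4204.
C₀ = D/Vd = 1386/120 ≈ 11.550 mcg/mL.
Before the 3rd dose, 2 doses have been given. Superposition: Cmin = C₀·(f + f²).
≈ 11.550 × (0.4204 + 0.1767) ≈ 11.550 × 0.5971 ≈ 6.897 mcg/mL.

6.9 mcg/mL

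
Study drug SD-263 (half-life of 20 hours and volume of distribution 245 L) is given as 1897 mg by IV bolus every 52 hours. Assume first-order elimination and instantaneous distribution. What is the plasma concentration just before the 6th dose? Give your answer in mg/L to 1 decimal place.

f = (1/2)^(τ/t½) = (1/2)^(52/20) ≈ 0.1649.
C₀ = D/Vd = 1897/245 ≈ 7.743 mg/L.
Before the 6th dose, 5 doses have been given. Superposition: Cmin = C₀·(f + f² + … + f^5).
≈ 7.743 × (0.1649 + 0.0272 + 0.0045 + 0.0007 + 0.0001) ≈ 7.743 × 0.1974 ≈ 1.528 mg/L.

1.5 mg/L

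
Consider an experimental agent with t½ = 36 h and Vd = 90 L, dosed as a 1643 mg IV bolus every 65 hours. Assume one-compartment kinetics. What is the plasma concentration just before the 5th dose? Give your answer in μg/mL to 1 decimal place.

7.3 μg/mL

f = (1/2)^(τ/t½) = (1/2)^(65/36) ≈ 0.2861.
C₀ = D/Vd = 1643/90 ≈ 18.256 μg/mL.
Before the 5th dose, 4 doses have been given. Superposition: Cmin = C₀·(f + f² + … + f^4).
≈ 18.256 × (0.2861 + 0.0819 + 0.0234 + 0.0067) ≈ 18.256 × 0.3981 ≈ 7.268 μg/mL.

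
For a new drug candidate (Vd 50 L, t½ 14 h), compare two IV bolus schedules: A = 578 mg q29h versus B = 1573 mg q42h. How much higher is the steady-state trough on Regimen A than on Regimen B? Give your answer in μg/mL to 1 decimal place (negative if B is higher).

Regimen A: f = (1/2)^(29/14) ≈ 0.2379; Cmin,ss = (578/50)·f/(1−f) ≈ 3.609 μg/mL.
Regimen B: f = (1/2)^(42/14) ≈ 0.1250; Cmin,ss = (1573/50)·f/(1−f) ≈ 4.494 μg/mL.
Difference ≈ 3.609 − 4.494 ≈ -0.885 μg/mL.

-0.9 μg/mL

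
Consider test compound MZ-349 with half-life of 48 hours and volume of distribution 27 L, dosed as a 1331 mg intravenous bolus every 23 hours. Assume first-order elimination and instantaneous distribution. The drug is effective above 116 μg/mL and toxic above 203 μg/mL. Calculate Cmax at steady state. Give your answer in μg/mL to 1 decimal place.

Over one 23-h interval, 23/48 ≈ 0.47917 half-lives elapse, leaving f ≈ 0.7174 of each dose.
Accumulation ratio R = 1/(1 − f) ≈ 1/0.2826 ≈ 3.5386.
Each bolus raises the concentration by D/Vd = 1331/27 ≈ 49.296 μg/mL.
Steady-state peak Cmax,ss = C₀·R ≈ 49.296 × 3.5386 ≈ 174.439 μg/mL.
Peak 174.4 μg/mL vs MTC 203 μg/mL: below toxic threshold.

174.4 μg/mL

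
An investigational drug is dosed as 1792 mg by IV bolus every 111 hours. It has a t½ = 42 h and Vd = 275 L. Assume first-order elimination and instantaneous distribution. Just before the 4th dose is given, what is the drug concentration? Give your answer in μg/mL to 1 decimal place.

1.2 μg/mL

f = (1/2)^(τ/t½) = (1/2)^(111/42) ≈ 0.1601.
C₀ = D/Vd = 1792/275 ≈ 6.516 μg/mL.
Before the 4th dose, 3 doses have been given. Superposition: Cmin = C₀·(f + f² + … + f^3).
≈ 6.516 × (0.1601 + 0.0256 + 0.0041) ≈ 6.516 × 0.1898 ≈ 1.237 μg/mL.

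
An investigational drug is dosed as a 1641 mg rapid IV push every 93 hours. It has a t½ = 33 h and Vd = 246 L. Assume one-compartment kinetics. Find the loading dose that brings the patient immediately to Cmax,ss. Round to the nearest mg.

f = (1/2)^(93/33) ≈ 0.141789; accumulation ratio R = 1/(1−f) ≈ 1.16521.
Loading dose to hit Cmax,ss on first dose: D_load = D_maint·R ≈ 1641 × 1.16521 ≈ 1912.11 mg.

1912 mg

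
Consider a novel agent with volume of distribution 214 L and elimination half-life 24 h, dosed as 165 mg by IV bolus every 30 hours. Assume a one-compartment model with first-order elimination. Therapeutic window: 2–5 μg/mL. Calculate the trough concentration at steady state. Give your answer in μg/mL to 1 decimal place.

0.6 μg/mL

k = ln2/t½ = ln2/24 ≈ 0.028881 h⁻¹; fraction remaining f = e^(−kτ) = e^(−0.028881×30) ≈ 0.4204.
At steady state, accumulation factor R = 1/(1 − e^(−kτ)) ≈ 1.7253.
Single-dose peak C₀ = D/Vd = 165/214 ≈ 0.771 μg/mL.
Cmax,ss = C₀/(1 − f) ≈ 0.771/0.5796 ≈ 1.330 μg/mL.
One interval later, Cmin,ss = Cmax,ss·e^(−kτ) ≈ 1.330 × 0.4204 ≈ 0.559 μg/mL.
Trough 0.6 μg/mL vs MEC 2 μg/mL: subtherapeutic.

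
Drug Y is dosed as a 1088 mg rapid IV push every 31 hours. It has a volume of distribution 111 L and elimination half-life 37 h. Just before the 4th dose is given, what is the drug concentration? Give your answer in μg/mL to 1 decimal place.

10.3 μg/mL

f = (1/2)^(τ/t½) = (1/2)^(31/37) ≈ 0.5595.
C₀ = D/Vd = 1088/111 ≈ 9.802 μg/mL.
Before the 4th dose, 3 doses have been given. Superposition: Cmin = C₀·(f + f² + … + f^3).
≈ 9.802 × (0.5595 + 0.3130 + 0.1751) ≈ 9.802 × 1.0476 ≈ 10.269 μg/mL.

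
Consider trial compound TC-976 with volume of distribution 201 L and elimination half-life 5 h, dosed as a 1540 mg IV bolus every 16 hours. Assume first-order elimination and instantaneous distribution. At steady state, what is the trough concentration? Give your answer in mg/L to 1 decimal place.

k = ln2/t½ = ln2/5 ≈ 0.138629 h⁻¹; fraction remaining f = e^(−kτ) = e^(−0.138629×16) ≈ 0.1088.
Accumulation ratio R = 1/(1 − f) ≈ 1/0.8912 ≈ 1.1221.
Each bolus raises the concentration by D/Vd = 1540/201 ≈ 7.662 mg/L.
Cmax,ss = C₀/(1 − f) ≈ 7.662/0.8912 ≈ 8.597 mg/L.
Steady-state trough Cmin,ss = Cmax,ss·f ≈ 8.597 × 0.1088 ≈ 0.935 mg/L.

0.9 mg/L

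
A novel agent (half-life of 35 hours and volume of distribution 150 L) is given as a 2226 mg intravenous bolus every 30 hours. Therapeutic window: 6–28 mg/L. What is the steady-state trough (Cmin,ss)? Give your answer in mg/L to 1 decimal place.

18.3 mg/L

k = ln2/t½ = ln2/35 ≈ 0.019804 h⁻¹; fraction remaining f = e^(−kτ) = e^(−0.019804×30) ≈ 0.5520.
Accumulation ratio R = 1/(1 − f) ≈ 1/0.4480 ≈ 2.2321.
Single-dose peak C₀ = D/Vd = 2226/150 ≈ 14.840 mg/L.
Steady-state peak Cmax,ss = C₀·R ≈ 14.840 × 2.2321 ≈ 33.124 mg/L.
Steady-state trough Cmin,ss = Cmax,ss·f ≈ 33.124 × 0.5520 ≈ 18.284 mg/L.
Trough 18.3 mg/L vs MEC 6 mg/L: adequate.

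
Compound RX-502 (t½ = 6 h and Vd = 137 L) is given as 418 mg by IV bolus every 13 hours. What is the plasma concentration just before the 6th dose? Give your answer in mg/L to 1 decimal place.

0.9 mg/L

f = (1/2)^(τ/t½) = (1/2)^(13/6) ≈ 0.2227.
C₀ = D/Vd = 418/137 ≈ 3.051 mg/L.
Before the 6th dose, 5 doses have been given. Superposition: Cmin = C₀·(f + f² + … + f^5).
≈ 3.051 × (0.2227 + 0.0496 + 0.0110 + 0.0025 + 0.0005) ≈ 3.051 × 0.2863 ≈ 0.874 mg/L.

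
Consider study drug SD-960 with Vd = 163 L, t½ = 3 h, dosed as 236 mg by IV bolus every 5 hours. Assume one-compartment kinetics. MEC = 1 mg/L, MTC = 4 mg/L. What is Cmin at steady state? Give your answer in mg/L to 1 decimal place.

0.7 mg/L

τ/t½ = 5/3 ≈ 1.6667, so fraction remaining f = (1/2)^(5/3) ≈ 0.3150.
Accumulation ratio R = 1/(1 − f) ≈ 1/0.6850 ≈ 1.4599.
Each bolus raises the concentration by D/Vd = 236/163 ≈ 1.448 mg/L.
Cmax,ss = C₀/(1 − f) ≈ 1.448/0.6850 ≈ 2.114 mg/L.
One interval later, Cmin,ss = Cmax,ss·e^(−kτ) ≈ 2.114 × 0.3150 ≈ 0.666 mg/L.
Trough 0.7 mg/L vs MEC 1 mg/L: subtherapeutic.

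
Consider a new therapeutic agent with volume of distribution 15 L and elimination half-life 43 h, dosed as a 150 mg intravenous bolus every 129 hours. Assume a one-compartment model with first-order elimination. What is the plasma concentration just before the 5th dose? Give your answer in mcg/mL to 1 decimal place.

f = (1/2)^(τ/t½) = (1/2)^(129/43) ≈ 0.1250.
C₀ = D/Vd = 150/15 ≈ 10.000 mcg/mL.
Before the 5th dose, 4 doses have been given. Superposition: Cmin = C₀·(f + f² + … + f^4).
≈ 10.000 × (0.1250 + 0.0156 + 0.0020 + 0.0002) ≈ 10.000 × 0.1428 ≈ 1.428 mcg/mL.

1.4 mcg/mL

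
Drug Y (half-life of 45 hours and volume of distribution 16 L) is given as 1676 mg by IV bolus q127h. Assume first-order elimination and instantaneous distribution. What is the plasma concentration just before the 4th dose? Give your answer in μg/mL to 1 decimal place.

f = (1/2)^(τ/t½) = (1/2)^(127/45) ≈ 0.1414.
C₀ = D/Vd = 1676/16 ≈ 104.750 μg/mL.
Before the 4th dose, 3 doses have been given. Superposition: Cmin = C₀·(f + f² + … + f^3).
≈ 104.750 × (0.1414 + 0.0200 + 0.0028) ≈ 104.750 × 0.1642 ≈ 17.200 μg/mL.

17.2 μg/mL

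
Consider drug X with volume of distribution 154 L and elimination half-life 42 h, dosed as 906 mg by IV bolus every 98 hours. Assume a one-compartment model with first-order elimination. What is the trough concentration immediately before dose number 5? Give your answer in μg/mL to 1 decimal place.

1.5 μg/mL

f = (1/2)^(τ/t½) = (1/2)^(98/42) ≈ 0.1984.
C₀ = D/Vd = 906/154 ≈ 5.883 μg/mL.
Before the 5th dose, 4 doses have been given. Superposition: Cmin = C₀·(f + f² + … + f^4).
≈ 5.883 × (0.1984 + 0.0394 + 0.0078 + 0.0015) ≈ 5.883 × 0.2471 ≈ 1.454 μg/mL.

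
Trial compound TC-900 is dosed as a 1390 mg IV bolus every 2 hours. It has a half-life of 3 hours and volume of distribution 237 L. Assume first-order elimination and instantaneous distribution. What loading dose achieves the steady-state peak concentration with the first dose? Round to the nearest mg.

f = (1/2)^(2/3) ≈ 0.629961; accumulation ratio R = 1/(1−f) ≈ 2.70242.
Loading dose to hit Cmax,ss on first dose: D_load = D_maint·R ≈ 1390 × 2.70242 ≈ 3756.36 mg.

3756 mg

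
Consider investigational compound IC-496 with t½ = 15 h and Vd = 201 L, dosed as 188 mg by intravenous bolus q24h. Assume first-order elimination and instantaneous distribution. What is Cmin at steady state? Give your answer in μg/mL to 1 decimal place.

Over one 24-h interval, 24/15 ≈ 1.6 half-lives elapse, leaving f ≈ 0.3299 of each dose.
Accumulation ratio R = 1/(1 − f) ≈ 1/0.6701 ≈ 1.4923.
Single-dose peak C₀ = D/Vd = 188/201 ≈ 0.935 μg/mL.
Cmax,ss = C₀/(1 − f) ≈ 0.935/0.6701 ≈ 1.395 μg/mL.
One interval later, Cmin,ss = Cmax,ss·e^(−kτ) ≈ 1.395 × 0.3299 ≈ 0.460 μg/mL.

0.5 μg/mL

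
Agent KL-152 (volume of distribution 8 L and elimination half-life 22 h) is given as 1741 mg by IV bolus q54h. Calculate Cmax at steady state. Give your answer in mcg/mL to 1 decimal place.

Over one 54-h interval, 54/22 ≈ 2.4545 half-lives elapse, leaving f ≈ 0.1824 of each dose.
Accumulation ratio R = 1/(1 − f) ≈ 1/0.8176 ≈ 1.2231.
Each bolus raises the concentration by D/Vd = 1741/8 ≈ 217.625 mcg/mL.
Steady-state peak Cmax,ss = C₀·R ≈ 217.625 × 1.2231 ≈ 266.177 mcg/mL.

266.2 mcg/mL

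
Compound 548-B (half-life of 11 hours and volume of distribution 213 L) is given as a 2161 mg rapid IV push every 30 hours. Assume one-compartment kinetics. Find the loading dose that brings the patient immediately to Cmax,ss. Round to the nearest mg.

2545 mg

f = (1/2)^(30/11) ≈ 0.151011; accumulation ratio R = 1/(1−f) ≈ 1.17787.
Loading dose to hit Cmax,ss on first dose: D_load = D_maint·R ≈ 2161 × 1.17787 ≈ 2545.38 mg.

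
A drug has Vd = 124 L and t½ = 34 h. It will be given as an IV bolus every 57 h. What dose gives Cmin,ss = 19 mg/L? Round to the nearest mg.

5175 mg

τ/t½ = 57/34 ≈ 1.6765, so f = (1/2)^(57/34) ≈ 0.312847.
Cmin,ss = (D/Vd)·f/(1−f), so D = Cmin,ss·Vd·(1−f)/f.
D = 19 × 124 × (1−f)/f ≈ 19 × 124 × 2.19645 ≈ 5174.84 mg.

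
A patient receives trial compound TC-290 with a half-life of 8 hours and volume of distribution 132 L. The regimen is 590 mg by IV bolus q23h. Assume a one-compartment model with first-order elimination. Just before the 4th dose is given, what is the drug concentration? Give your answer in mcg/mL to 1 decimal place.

0.7 mcg/mL

f = (1/2)^(τ/t½) = (1/2)^(23/8) ≈ 0.1363.
C₀ = D/Vd = 590/132 ≈ 4.470 mcg/mL.
Before the 4th dose, 3 doses have been given. Superposition: Cmin = C₀·(f + f² + … + f^3).
≈ 4.470 × (0.1363 + 0.0186 + 0.0025) ≈ 4.470 × 0.1574 ≈ 0.704 mcg/mL.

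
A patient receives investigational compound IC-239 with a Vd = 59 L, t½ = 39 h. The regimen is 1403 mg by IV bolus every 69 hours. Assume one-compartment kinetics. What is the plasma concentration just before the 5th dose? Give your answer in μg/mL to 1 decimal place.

9.8 μg/mL

f = (1/2)^(τ/t½) = (1/2)^(69/39) ≈ 0.2934.
C₀ = D/Vd = 1403/59 ≈ 23.780 μg/mL.
Before the 5th dose, 4 doses have been given. Superposition: Cmin = C₀·(f + f² + … + f^4).
≈ 23.780 × (0.2934 + 0.0861 + 0.0253 + 0.0074) ≈ 23.780 × 0.4122 ≈ 9.802 μg/mL.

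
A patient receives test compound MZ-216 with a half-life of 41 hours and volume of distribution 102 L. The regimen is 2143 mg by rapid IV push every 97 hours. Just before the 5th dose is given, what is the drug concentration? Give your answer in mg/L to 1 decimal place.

f = (1/2)^(τ/t½) = (1/2)^(97/41) ≈ 0.1940.
C₀ = D/Vd = 2143/102 ≈ 21.010 mg/L.
Before the 5th dose, 4 doses have been given. Superposition: Cmin = C₀·(f + f² + … + f^4).
≈ 21.010 × (0.1940 + 0.0376 + 0.0073 + 0.0014) ≈ 21.010 × 0.2403 ≈ 5.049 mg/L.

5.0 mg/L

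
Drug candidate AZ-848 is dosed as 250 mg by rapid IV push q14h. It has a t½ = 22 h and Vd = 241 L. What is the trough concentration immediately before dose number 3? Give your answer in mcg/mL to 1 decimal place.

f = (1/2)^(τ/t½) = (1/2)^(14/22) ≈ 0.6433.
C₀ = D/Vd = 250/241 ≈ 1.037 mcg/mL.
Before the 3rd dose, 2 doses have been given. Superposition: Cmin = C₀·(f + f²).
≈ 1.037 × (0.6433 + 0.4138) ≈ 1.037 × 1.0571 ≈ 1.096 mcg/mL.

1.1 mcg/mL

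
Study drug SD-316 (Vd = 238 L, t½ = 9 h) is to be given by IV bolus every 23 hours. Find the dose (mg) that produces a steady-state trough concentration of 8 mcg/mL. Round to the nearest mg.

τ/t½ = 23/9 ≈ 2.5556, so f = (1/2)^(23/9) ≈ 0.170099.
Cmin,ss = (D/Vd)·f/(1−f), so D = Cmin,ss·Vd·(1−f)/f.
D = 8 × 238 × (1−f)/f ≈ 8 × 238 × 4.87893 ≈ 9289.48 mg.

9289 mg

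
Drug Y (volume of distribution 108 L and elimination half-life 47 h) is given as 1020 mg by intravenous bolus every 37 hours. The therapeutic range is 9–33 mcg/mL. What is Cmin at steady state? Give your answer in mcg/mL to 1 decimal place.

Over one 37-h interval, 37/47 ≈ 0.78723 half-lives elapse, leaving f ≈ 0.5795 of each dose.
Single-dose peak C₀ = D/Vd = 1020/108 ≈ 9.444 mcg/mL.
Steady-state trough Cmin,ss = C₀·f/(1−f) ≈ 9.444 × 0.5795/0.4205 ≈ 13.015 mcg/mL.
Trough 13.0 mcg/mL vs MEC 9 mcg/mL: adequate.

13.0 mcg/mL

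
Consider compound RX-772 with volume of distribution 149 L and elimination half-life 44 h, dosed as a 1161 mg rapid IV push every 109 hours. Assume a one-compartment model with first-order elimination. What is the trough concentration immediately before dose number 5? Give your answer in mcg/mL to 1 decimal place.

1.7 mcg/mL

f = (1/2)^(τ/t½) = (1/2)^(109/44) ≈ 0.1796.
C₀ = D/Vd = 1161/149 ≈ 7.792 mcg/mL.
Before the 5th dose, 4 doses have been given. Superposition: Cmin = C₀·(f + f² + … + f^4).
≈ 7.792 × (0.1796 + 0.0323 + 0.0058 + 0.0010) ≈ 7.792 × 0.2187 ≈ 1.704 mcg/mL.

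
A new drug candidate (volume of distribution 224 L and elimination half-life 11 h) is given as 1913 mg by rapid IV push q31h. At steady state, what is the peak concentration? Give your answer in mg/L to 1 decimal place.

10.0 mg/L

Over one 31-h interval, 31/11 ≈ 2.8182 half-lives elapse, leaving f ≈ 0.1418 of each dose.
At steady state, accumulation factor R = 1/(1 − e^(−kτ)) ≈ 1.1652.
Single-dose peak C₀ = D/Vd = 1913/224 ≈ 8.540 mg/L.
Steady-state peak Cmax,ss = C₀·R ≈ 8.540 × 1.1652 ≈ 9.951 mg/L.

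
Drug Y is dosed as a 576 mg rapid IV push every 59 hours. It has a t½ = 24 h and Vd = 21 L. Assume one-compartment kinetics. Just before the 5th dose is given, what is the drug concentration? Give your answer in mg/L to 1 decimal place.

6.1 mg/L

f = (1/2)^(τ/t½) = (1/2)^(59/24) ≈ 0.1820.
C₀ = D/Vd = 576/21 ≈ 27.429 mg/L.
Before the 5th dose, 4 doses have been given. Superposition: Cmin = C₀·(f + f² + … + f^4).
≈ 27.429 × (0.1820 + 0.0331 + 0.0060 + 0.0011) ≈ 27.429 × 0.2222 ≈ 6.095 mg/L.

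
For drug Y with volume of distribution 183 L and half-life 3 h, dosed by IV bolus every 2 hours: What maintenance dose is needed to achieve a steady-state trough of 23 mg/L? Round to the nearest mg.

2472 mg

τ/t½ = 2/3 ≈ 0.66667, so f = (1/2)^(2/3) ≈ 0.629961.
Cmin,ss = (D/Vd)·f/(1−f), so D = Cmin,ss·Vd·(1−f)/f.
D = 23 × 183 × (1−f)/f ≈ 23 × 183 × 0.58740 ≈ 2472.37 mg.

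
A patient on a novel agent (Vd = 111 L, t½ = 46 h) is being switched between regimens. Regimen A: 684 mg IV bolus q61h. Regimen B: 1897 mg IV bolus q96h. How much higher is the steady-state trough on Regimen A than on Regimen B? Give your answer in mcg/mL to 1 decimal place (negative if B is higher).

-1.2 mcg/mL

Regimen A: f = (1/2)^(61/46) ≈ 0.3988; Cmin,ss = (684/111)·f/(1−f) ≈ 4.088 mcg/mL.
Regimen B: f = (1/2)^(96/46) ≈ 0.2354; Cmin,ss = (1897/111)·f/(1−f) ≈ 5.262 mcg/mL.
Difference ≈ 4.088 − 5.262 ≈ -1.174 mcg/mL.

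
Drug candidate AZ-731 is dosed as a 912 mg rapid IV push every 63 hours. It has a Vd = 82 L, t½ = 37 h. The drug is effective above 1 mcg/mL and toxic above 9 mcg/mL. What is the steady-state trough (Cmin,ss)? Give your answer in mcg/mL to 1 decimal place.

Over one 63-h interval, 63/37 ≈ 1.7027 half-lives elapse, leaving f ≈ 0.3072 of each dose.
Accumulation ratio R = 1/(1 − f) ≈ 1/0.6928 ≈ 1.4434.
Single-dose peak C₀ = D/Vd = 912/82 ≈ 11.122 mcg/mL.
Steady-state peak Cmax,ss = C₀·R ≈ 11.122 × 1.4434 ≈ 16.053 mcg/mL.
One interval later, Cmin,ss = Cmax,ss·e^(−kτ) ≈ 16.053 × 0.3072 ≈ 4.931 mcg/mL.
Trough 4.9 mcg/mL vs MEC 1 mcg/mL: adequate.

4.9 mcg/mL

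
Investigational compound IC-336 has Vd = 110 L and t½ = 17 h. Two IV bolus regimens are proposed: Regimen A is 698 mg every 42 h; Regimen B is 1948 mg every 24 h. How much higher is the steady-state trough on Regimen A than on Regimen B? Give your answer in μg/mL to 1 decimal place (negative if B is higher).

Regimen A: f = (1/2)^(42/17) ≈ 0.1804; Cmin,ss = (698/110)·f/(1−f) ≈ 1.397 μg/mL.
Regimen B: f = (1/2)^(24/17) ≈ 0.3759; Cmin,ss = (1948/110)·f/(1−f) ≈ 10.666 μg/mL.
Difference ≈ 1.397 − 10.666 ≈ -9.269 μg/mL.

-9.3 μg/mL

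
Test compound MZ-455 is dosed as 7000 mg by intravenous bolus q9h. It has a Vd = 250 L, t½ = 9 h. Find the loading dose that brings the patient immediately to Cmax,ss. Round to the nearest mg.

f = (1/2)^(9/9) ≈ 0.500000; accumulation ratio R = 1/(1−f) ≈ 2.00000.
Loading dose to hit Cmax,ss on first dose: D_load = D_maint·R ≈ 7000 × 2.00000 ≈ 14000.00 mg.

14000 mg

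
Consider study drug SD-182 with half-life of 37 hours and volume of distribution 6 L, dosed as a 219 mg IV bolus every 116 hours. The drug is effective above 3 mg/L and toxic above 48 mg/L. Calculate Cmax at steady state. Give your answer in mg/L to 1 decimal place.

Over one 116-h interval, 116/37 ≈ 3.1351 half-lives elapse, leaving f ≈ 0.1138 of each dose.
Accumulation ratio R = 1/(1 − f) ≈ 1/0.8862 ≈ 1.1284.
Single-dose peak C₀ = D/Vd = 219/6 ≈ 36.500 mg/L.
Steady-state peak Cmax,ss = C₀·R ≈ 36.500 × 1.1284 ≈ 41.187 mg/L.
Peak 41.2 mg/L vs MTC 48 mg/L: below toxic threshold.

41.2 mg/L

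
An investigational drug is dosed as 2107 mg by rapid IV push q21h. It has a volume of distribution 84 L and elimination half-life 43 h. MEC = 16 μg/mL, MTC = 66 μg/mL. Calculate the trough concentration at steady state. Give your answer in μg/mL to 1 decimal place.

Over one 21-h interval, 21/43 ≈ 0.48837 half-lives elapse, leaving f ≈ 0.7128 of each dose.
Accumulation ratio R = 1/(1 − f) ≈ 1/0.2872 ≈ 3.4819.
Each bolus raises the concentration by D/Vd = 2107/84 ≈ 25.083 μg/mL.
Steady-state peak Cmax,ss = C₀·R ≈ 25.083 × 3.4819 ≈ 87.336 μg/mL.
One interval later, Cmin,ss = Cmax,ss·e^(−kτ) ≈ 87.336 × 0.7128 ≈ 62.253 μg/mL.
Trough 62.3 μg/mL vs MEC 16 μg/mL: adequate.

62.3 μg/mL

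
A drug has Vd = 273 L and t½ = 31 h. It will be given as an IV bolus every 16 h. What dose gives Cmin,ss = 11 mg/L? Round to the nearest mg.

1292 mg

τ/t½ = 16/31 ≈ 0.51613, so f = (1/2)^(16/31) ≈ 0.699245.
Cmin,ss = (D/Vd)·f/(1−f), so D = Cmin,ss·Vd·(1−f)/f.
D = 11 × 273 × (1−f)/f ≈ 11 × 273 × 0.43011 ≈ 1291.62 mg.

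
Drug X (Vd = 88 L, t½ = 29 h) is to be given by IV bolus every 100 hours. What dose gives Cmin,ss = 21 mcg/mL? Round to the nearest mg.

18323 mg

τ/t½ = 100/29 ≈ 3.4483, so f = (1/2)^(100/29) ≈ 0.091615.
Cmin,ss = (D/Vd)·f/(1−f), so D = Cmin,ss·Vd·(1−f)/f.
D = 21 × 88 × (1−f)/f ≈ 21 × 88 × 9.91524 ≈ 18323.36 mg.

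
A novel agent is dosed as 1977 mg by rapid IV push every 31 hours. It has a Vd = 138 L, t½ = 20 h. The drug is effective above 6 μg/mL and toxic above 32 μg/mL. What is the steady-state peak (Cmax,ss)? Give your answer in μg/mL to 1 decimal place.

21.8 μg/mL

Over one 31-h interval, 31/20 ≈ 1.55 half-lives elapse, leaving f ≈ 0.3415 of each dose.
At steady state, accumulation factor R = 1/(1 − e^(−kτ)) ≈ 1.5186.
Each bolus raises the concentration by D/Vd = 1977/138 ≈ 14.326 μg/mL.
Steady-state peak Cmax,ss = C₀·R ≈ 14.326 × 1.5186 ≈ 21.755 μg/mL.
Peak 21.8 μg/mL vs MTC 32 μg/mL: below toxic threshold.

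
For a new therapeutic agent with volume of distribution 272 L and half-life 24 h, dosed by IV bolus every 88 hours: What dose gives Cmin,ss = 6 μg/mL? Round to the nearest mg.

τ/t½ = 88/24 ≈ 3.6667, so f = (1/2)^(88/24) ≈ 0.078745.
Cmin,ss = (D/Vd)·f/(1−f), so D = Cmin,ss·Vd·(1−f)/f.
D = 6 × 272 × (1−f)/f ≈ 6 × 272 × 11.69922 ≈ 19093.13 mg.

19093 mg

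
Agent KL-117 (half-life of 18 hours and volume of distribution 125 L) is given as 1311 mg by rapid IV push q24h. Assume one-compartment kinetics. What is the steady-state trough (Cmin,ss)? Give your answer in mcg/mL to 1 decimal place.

k = ln2/t½ = ln2/18 ≈ 0.038508 h⁻¹; fraction remaining f = e^(−kτ) = e^(−0.038508×24) ≈ 0.3969.
Accumulation ratio R = 1/(1 − f) ≈ 1/0.6031 ≈ 1.6581.
Single-dose peak C₀ = D/Vd = 1311/125 ≈ 10.488 mcg/mL.
Steady-state peak Cmax,ss = C₀·R ≈ 10.488 × 1.6581 ≈ 17.390 mcg/mL.
Steady-state trough Cmin,ss = Cmax,ss·f ≈ 17.390 × 0.3969 ≈ 6.902 mcg/mL.

6.9 mcg/mL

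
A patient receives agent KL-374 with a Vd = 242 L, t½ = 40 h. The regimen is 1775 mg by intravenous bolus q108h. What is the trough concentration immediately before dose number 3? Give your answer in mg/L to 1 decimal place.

1.3 mg/L

f = (1/2)^(τ/t½) = (1/2)^(108/40) ≈ 0.1539.
C₀ = D/Vd = 1775/242 ≈ 7.335 mg/L.
Before the 3rd dose, 2 doses have been given. Superposition: Cmin = C₀·(f + f²).
≈ 7.335 × (0.1539 + 0.0237) ≈ 7.335 × 0.1776 ≈ 1.303 mg/L.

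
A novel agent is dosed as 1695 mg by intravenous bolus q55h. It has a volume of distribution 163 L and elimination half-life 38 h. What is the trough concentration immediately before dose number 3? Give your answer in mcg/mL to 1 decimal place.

5.2 mcg/mL

f = (1/2)^(τ/t½) = (1/2)^(55/38) ≈ 0.3667.
C₀ = D/Vd = 1695/163 ≈ 10.399 mcg/mL.
Before the 3rd dose, 2 doses have been given. Superposition: Cmin = C₀·(f + f²).
≈ 10.399 × (0.3667 + 0.1345) ≈ 10.399 × 0.5012 ≈ 5.212 mcg/mL.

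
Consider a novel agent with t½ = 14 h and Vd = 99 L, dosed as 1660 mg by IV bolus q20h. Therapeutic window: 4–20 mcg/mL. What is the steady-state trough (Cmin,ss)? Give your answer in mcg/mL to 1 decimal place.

9.9 mcg/mL

Over one 20-h interval, 20/14 ≈ 1.4286 half-lives elapse, leaving f ≈ 0.3715 of each dose.
Accumulation ratio R = 1/(1 − f) ≈ 1/0.6285 ≈ 1.5911.
Single-dose peak C₀ = D/Vd = 1660/99 ≈ 16.768 mcg/mL.
Steady-state peak Cmax,ss = C₀·R ≈ 16.768 × 1.5911 ≈ 26.680 mcg/mL.
One interval later, Cmin,ss = Cmax,ss·e^(−kτ) ≈ 26.680 × 0.3715 ≈ 9.912 mcg/mL.
Trough 9.9 mcg/mL vs MEC 4 mcg/mL: adequate.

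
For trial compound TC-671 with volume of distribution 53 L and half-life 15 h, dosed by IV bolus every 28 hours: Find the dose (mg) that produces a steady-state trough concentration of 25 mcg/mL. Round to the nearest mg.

τ/t½ = 28/15 ≈ 1.8667, so f = (1/2)^(28/15) ≈ 0.274206.
Cmin,ss = (D/Vd)·f/(1−f), so D = Cmin,ss·Vd·(1−f)/f.
D = 25 × 53 × (1−f)/f ≈ 25 × 53 × 2.64689 ≈ 3507.13 mg.

3507 mg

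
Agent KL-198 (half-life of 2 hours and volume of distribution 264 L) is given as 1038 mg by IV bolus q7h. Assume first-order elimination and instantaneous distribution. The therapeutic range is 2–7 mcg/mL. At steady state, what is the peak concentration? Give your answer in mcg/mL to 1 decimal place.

4.3 mcg/mL

τ/t½ = 7/2 ≈ 3.5, so fraction remaining f = (1/2)^(7/2) ≈ 0.0884.
At steady state, accumulation factor R = 1/(1 − e^(−kτ)) ≈ 1.0970.
Each bolus raises the concentration by D/Vd = 1038/264 ≈ 3.932 mcg/mL.
Cmax,ss = C₀/(1 − f) ≈ 3.932/0.9116 ≈ 4.313 mcg/mL.
Peak 4.3 mcg/mL vs MTC 7 mcg/mL: below toxic threshold.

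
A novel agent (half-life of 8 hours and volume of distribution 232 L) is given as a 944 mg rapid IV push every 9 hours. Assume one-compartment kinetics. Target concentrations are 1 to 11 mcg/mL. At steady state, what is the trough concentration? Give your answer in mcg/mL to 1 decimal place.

3.4 mcg/mL

k = ln2/t½ = ln2/8 ≈ 0.086643 h⁻¹; fraction remaining f = e^(−kτ) = e^(−0.086643×9) ≈ 0.4585.
Accumulation ratio R = 1/(1 − f) ≈ 1/0.5415 ≈ 1.8467.
Each bolus raises the concentration by D/Vd = 944/232 ≈ 4.069 mcg/mL.
Steady-state peak Cmax,ss = C₀·R ≈ 4.069 × 1.8467 ≈ 7.514 mcg/mL.
Steady-state trough Cmin,ss = Cmax,ss·f ≈ 7.514 × 0.4585 ≈ 3.445 mcg/mL.
Trough 3.4 mcg/mL vs MEC 1 mcg/mL: adequate.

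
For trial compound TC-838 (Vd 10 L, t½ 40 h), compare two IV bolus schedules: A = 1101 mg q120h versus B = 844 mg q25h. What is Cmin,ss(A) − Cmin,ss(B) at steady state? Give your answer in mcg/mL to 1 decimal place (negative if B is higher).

Regimen A: f = (1/2)^(120/40) ≈ 0.1250; Cmin,ss = (1101/10)·f/(1−f) ≈ 15.729 mcg/mL.
Regimen B: f = (1/2)^(25/40) ≈ 0.6484; Cmin,ss = (844/10)·f/(1−f) ≈ 155.646 mcg/mL.
Difference ≈ 15.729 − 155.646 ≈ -139.917 mcg/mL.

-139.9 mcg/mL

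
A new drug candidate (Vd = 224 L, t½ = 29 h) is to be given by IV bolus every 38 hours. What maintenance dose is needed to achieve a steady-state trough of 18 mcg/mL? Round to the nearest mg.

τ/t½ = 38/29 ≈ 1.3103, so f = (1/2)^(38/29) ≈ 0.403224.
Cmin,ss = (D/Vd)·f/(1−f), so D = Cmin,ss·Vd·(1−f)/f.
D = 18 × 224 × (1−f)/f ≈ 18 × 224 × 1.48001 ≈ 5967.40 mg.

5967 mg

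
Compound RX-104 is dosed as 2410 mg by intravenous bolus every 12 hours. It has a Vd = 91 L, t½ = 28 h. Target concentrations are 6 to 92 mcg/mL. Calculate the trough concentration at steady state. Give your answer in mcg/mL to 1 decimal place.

76.6 mcg/mL

Over one 12-h interval, 12/28 ≈ 0.42857 half-lives elapse, leaving f ≈ 0.7430 of each dose.
Single-dose peak C₀ = D/Vd = 2410/91 ≈ 26.484 mcg/mL.
Steady-state trough Cmin,ss = C₀·f/(1−f) ≈ 26.484 × 0.7430/0.2570 ≈ 76.567 mcg/mL.
Trough 76.6 mcg/mL vs MEC 6 mcg/mL: adequate.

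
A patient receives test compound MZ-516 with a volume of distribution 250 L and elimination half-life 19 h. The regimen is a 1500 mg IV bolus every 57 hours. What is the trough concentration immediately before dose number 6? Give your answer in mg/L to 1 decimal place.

f = (1/2)^(τ/t½) = (1/2)^(57/19) ≈ 0.1250.
C₀ = D/Vd = 1500/250 ≈ 6.000 mg/L.
Before the 6th dose, 5 doses have been given. Superposition: Cmin = C₀·(f + f² + … + f^5).
≈ 6.000 × (0.1250 + 0.0156 + 0.0020 + 0.0002 + 0.0000) ≈ 6.000 × 0.1428 ≈ 0.857 mg/L.

0.9 mg/L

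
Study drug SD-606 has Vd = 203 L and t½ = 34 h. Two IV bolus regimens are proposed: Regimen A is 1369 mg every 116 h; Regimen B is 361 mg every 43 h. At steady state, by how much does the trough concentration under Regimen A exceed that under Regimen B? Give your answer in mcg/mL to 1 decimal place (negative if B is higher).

-0.6 mcg/mL

Regimen A: f = (1/2)^(116/34) ≈ 0.0940; Cmin,ss = (1369/203)·f/(1−f) ≈ 0.700 mcg/mL.
Regimen B: f = (1/2)^(43/34) ≈ 0.4162; Cmin,ss = (361/203)·f/(1−f) ≈ 1.268 mcg/mL.
Difference ≈ 0.700 − 1.268 ≈ -0.568 mcg/mL.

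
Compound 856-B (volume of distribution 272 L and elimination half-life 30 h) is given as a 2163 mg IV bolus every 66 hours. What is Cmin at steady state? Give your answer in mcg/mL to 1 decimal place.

Over one 66-h interval, 66/30 ≈ 2.2 half-lives elapse, leaving f ≈ 0.2176 of each dose.
Single-dose peak C₀ = D/Vd = 2163/272 ≈ 7.952 mcg/mL.
Steady-state trough Cmin,ss = C₀·f/(1−f) ≈ 7.952 × 0.2176/0.7824 ≈ 2.212 mcg/mL.

2.2 mcg/mL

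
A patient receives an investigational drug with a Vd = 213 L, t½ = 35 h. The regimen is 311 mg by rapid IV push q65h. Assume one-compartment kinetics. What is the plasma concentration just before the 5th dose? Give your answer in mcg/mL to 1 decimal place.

0.6 mcg/mL

f = (1/2)^(τ/t½) = (1/2)^(65/35) ≈ 0.2760.
C₀ = D/Vd = 311/213 ≈ 1.460 mcg/mL.
Before the 5th dose, 4 doses have been given. Superposition: Cmin = C₀·(f + f² + … + f^4).
≈ 1.460 × (0.2760 + 0.0762 + 0.0210 + 0.0058) ≈ 1.460 × 0.3790 ≈ 0.553 mcg/mL.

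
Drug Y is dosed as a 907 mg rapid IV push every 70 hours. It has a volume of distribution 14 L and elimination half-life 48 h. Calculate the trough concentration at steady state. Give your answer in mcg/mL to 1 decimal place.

Over one 70-h interval, 70/48 ≈ 1.4583 half-lives elapse, leaving f ≈ 0.3639 of each dose.
Each bolus raises the concentration by D/Vd = 907/14 ≈ 64.786 mcg/mL.
Steady-state trough Cmin,ss = C₀·f/(1−f) ≈ 64.786 × 0.3639/0.6361 ≈ 37.063 mcg/mL.

37.1 mcg/mL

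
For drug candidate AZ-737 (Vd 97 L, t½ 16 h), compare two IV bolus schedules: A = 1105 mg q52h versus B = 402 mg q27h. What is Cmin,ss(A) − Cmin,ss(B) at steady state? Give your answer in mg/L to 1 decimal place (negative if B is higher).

-0.5 mg/L

Regimen A: f = (1/2)^(52/16) ≈ 0.1051; Cmin,ss = (1105/97)·f/(1−f) ≈ 1.338 mg/L.
Regimen B: f = (1/2)^(27/16) ≈ 0.3105; Cmin,ss = (402/97)·f/(1−f) ≈ 1.866 mg/L.
Difference ≈ 1.338 − 1.866 ≈ -0.528 mg/L.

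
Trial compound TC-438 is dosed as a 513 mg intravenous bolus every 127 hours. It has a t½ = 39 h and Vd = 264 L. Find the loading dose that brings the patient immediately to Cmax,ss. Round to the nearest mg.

f = (1/2)^(127/39) ≈ 0.104646; accumulation ratio R = 1/(1−f) ≈ 1.11688.
Loading dose to hit Cmax,ss on first dose: D_load = D_maint·R ≈ 513 × 1.11688 ≈ 572.96 mg.

573 mg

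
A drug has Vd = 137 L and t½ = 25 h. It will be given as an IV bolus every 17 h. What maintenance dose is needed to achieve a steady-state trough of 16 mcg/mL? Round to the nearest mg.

τ/t½ = 17/25 ≈ 0.68, so f = (1/2)^(17/25) ≈ 0.624165.
Cmin,ss = (D/Vd)·f/(1−f), so D = Cmin,ss·Vd·(1−f)/f.
D = 16 × 137 × (1−f)/f ≈ 16 × 137 × 0.60214 ≈ 1319.89 mg.

1320 mg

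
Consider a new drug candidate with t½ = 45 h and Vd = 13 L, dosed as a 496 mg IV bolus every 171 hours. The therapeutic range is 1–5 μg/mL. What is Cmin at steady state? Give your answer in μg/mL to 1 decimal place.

τ/t½ = 171/45 ≈ 3.8, so fraction remaining f = (1/2)^(171/45) ≈ 0.0718.
Accumulation ratio R = 1/(1 − f) ≈ 1/0.9282 ≈ 1.0774.
Each bolus raises the concentration by D/Vd = 496/13 ≈ 38.154 μg/mL.
Cmax,ss = C₀/(1 − f) ≈ 38.154/0.9282 ≈ 41.105 μg/mL.
One interval later, Cmin,ss = Cmax,ss·e^(−kτ) ≈ 41.105 × 0.0718 ≈ 2.951 μg/mL.
Trough 3.0 μg/mL vs MEC 1 μg/mL: adequate.

3.0 μg/mL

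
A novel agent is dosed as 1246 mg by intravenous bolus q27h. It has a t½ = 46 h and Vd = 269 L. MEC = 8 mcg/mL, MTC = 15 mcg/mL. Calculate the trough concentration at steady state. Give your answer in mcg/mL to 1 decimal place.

Over one 27-h interval, 27/46 ≈ 0.58696 half-lives elapse, leaving f ≈ 0.6657 of each dose.
Single-dose peak C₀ = D/Vd = 1246/269 ≈ 4.632 mcg/mL.
Steady-state trough Cmin,ss = C₀·f/(1−f) ≈ 4.632 × 0.6657/0.3343 ≈ 9.224 mcg/mL.
Trough 9.2 mcg/mL vs MEC 8 mcg/mL: adequate.

9.2 mcg/mL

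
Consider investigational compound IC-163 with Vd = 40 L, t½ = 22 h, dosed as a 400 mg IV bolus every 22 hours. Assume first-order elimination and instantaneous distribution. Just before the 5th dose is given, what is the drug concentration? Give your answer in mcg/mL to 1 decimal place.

f = (1/2)^(τ/t½) = (1/2)^(22/22) ≈ 0.5000.
C₀ = D/Vd = 400/40 ≈ 10.000 mcg/mL.
Before the 5th dose, 4 doses have been given. Superposition: Cmin = C₀·(f + f² + … + f^4).
≈ 10.000 × (0.5000 + 0.2500 + 0.1250 + 0.0625) ≈ 10.000 × 0.9375 ≈ 9.375 mcg/mL.

9.4 mcg/mL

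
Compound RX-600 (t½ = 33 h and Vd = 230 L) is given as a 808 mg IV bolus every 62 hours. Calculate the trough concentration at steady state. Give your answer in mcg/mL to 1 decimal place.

1.3 mcg/mL

k = ln2/t½ = ln2/33 ≈ 0.021004 h⁻¹; fraction remaining f = e^(−kτ) = e^(−0.021004×62) ≈ 0.2719.
Each bolus raises the concentration by D/Vd = 808/230 ≈ 3.513 mcg/mL.
Steady-state trough Cmin,ss = C₀·f/(1−f) ≈ 3.513 × 0.2719/0.7281 ≈ 1.312 mcg/mL.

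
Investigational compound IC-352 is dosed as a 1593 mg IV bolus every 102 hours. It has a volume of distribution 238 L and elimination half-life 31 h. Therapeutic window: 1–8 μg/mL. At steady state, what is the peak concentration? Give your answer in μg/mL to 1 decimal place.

Over one 102-h interval, 102/31 ≈ 3.2903 half-lives elapse, leaving f ≈ 0.1022 of each dose.
Accumulation ratio R = 1/(1 − f) ≈ 1/0.8978 ≈ 1.1138.
Single-dose peak C₀ = D/Vd = 1593/238 ≈ 6.693 μg/mL.
Steady-state peak Cmax,ss = C₀·R ≈ 6.693 × 1.1138 ≈ 7.455 μg/mL.
Peak 7.5 μg/mL vs MTC 8 μg/mL: below toxic threshold.

7.5 μg/mL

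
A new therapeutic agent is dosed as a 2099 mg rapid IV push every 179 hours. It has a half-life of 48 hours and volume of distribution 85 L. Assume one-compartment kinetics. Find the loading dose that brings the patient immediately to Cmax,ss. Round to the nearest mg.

f = (1/2)^(179/48) ≈ 0.075407; accumulation ratio R = 1/(1−f) ≈ 1.08156.
Loading dose to hit Cmax,ss on first dose: D_load = D_maint·R ≈ 2099 × 1.08156 ≈ 2270.19 mg.

2270 mg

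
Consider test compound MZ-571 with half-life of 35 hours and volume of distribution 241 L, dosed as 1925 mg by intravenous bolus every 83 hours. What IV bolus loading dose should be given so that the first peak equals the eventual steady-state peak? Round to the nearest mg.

2386 mg

f = (1/2)^(83/35) ≈ 0.193254; accumulation ratio R = 1/(1−f) ≈ 1.23955.
Loading dose to hit Cmax,ss on first dose: D_load = D_maint·R ≈ 1925 × 1.23955 ≈ 2386.13 mg.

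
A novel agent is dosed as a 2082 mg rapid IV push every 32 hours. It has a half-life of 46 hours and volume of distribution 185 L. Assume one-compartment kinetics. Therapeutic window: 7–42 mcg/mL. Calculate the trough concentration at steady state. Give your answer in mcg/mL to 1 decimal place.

18.2 mcg/mL

Over one 32-h interval, 32/46 ≈ 0.69565 half-lives elapse, leaving f ≈ 0.6174 of each dose.
At steady state, accumulation factor R = 1/(1 − e^(−kτ)) ≈ 2.6137.
Single-dose peak C₀ = D/Vd = 2082/185 ≈ 11.254 mcg/mL.
Cmax,ss = C₀/(1 − f) ≈ 11.254/0.3826 ≈ 29.415 mcg/mL.
One interval later, Cmin,ss = Cmax,ss·e^(−kτ) ≈ 29.415 × 0.6174 ≈ 18.161 mcg/mL.
Trough 18.2 mcg/mL vs MEC 7 mcg/mL: adequate.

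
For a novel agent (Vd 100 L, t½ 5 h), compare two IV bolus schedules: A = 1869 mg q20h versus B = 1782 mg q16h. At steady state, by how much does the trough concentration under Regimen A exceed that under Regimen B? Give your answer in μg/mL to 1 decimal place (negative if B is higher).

Regimen A: f = (1/2)^(20/5) ≈ 0.0625; Cmin,ss = (1869/100)·f/(1−f) ≈ 1.246 μg/mL.
Regimen B: f = (1/2)^(16/5) ≈ 0.1088; Cmin,ss = (1782/100)·f/(1−f) ≈ 2.176 μg/mL.
Difference ≈ 1.246 − 2.176 ≈ -0.930 μg/mL.

-0.9 μg/mL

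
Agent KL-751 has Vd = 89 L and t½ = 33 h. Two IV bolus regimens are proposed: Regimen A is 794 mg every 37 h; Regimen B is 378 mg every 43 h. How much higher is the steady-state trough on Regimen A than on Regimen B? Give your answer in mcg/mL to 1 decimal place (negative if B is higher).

Regimen A: f = (1/2)^(37/33) ≈ 0.4597; Cmin,ss = (794/89)·f/(1−f) ≈ 7.590 mcg/mL.
Regimen B: f = (1/2)^(43/33) ≈ 0.4053; Cmin,ss = (378/89)·f/(1−f) ≈ 2.895 mcg/mL.
Difference ≈ 7.590 − 2.895 ≈ 4.695 mcg/mL.

4.7 mcg/mL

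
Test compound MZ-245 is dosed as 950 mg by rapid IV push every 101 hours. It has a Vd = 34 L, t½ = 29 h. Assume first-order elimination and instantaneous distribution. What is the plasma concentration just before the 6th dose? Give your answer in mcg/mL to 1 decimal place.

2.7 mcg/mL

f = (1/2)^(τ/t½) = (1/2)^(101/29) ≈ 0.0895.
C₀ = D/Vd = 950/34 ≈ 27.941 mcg/mL.
Before the 6th dose, 5 doses have been given. Superposition: Cmin = C₀·(f + f² + … + f^5).
≈ 27.941 × (0.0895 + 0.0080 + 0.0007 + 0.0001 + 0.0000) ≈ 27.941 × 0.0983 ≈ 2.747 mcg/mL.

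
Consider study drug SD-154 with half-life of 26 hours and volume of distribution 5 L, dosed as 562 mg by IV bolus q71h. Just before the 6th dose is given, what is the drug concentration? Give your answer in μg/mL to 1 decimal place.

f = (1/2)^(τ/t½) = (1/2)^(71/26) ≈ 0.1506.
C₀ = D/Vd = 562/5 ≈ 112.400 μg/mL.
Before the 6th dose, 5 doses have been given. Superposition: Cmin = C₀·(f + f² + … + f^5).
≈ 112.400 × (0.1506 + 0.0227 + 0.0034 + 0.0005 + 0.0001) ≈ 112.400 × 0.1773 ≈ 19.929 μg/mL.

19.9 μg/mL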